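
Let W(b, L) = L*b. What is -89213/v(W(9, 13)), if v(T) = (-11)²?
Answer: -89213/121 ≈ -737.30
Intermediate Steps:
v(T) = 121
-89213/v(W(9, 13)) = -89213/121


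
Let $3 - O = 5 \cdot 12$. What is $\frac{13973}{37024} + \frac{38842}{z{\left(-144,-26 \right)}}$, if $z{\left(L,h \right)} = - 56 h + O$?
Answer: $\frac{16377915}{581984} \approx 28.142$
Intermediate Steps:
$O = -57$ ($O = 3 - 5 \cdot 12 = 3 - 60 = -57$)
$z{\left(L,h \right)} = -57 - 56 h$ ($z{\left(L,h \right)} = - 56 h - 57 = -57 - 56 h$)
$\frac{13973}{37024} + \frac{38842}{z{\left(-144,-26 \right)}} = \frac{13973}{37024} + \frac{38842}{-57 - -1456} = 13973 \cdot \frac{1}{37024} + \frac{38842}{-57 + 1456} = \frac{157}{416} + \frac{38842}{1399} = \frac{16377915}{581984}$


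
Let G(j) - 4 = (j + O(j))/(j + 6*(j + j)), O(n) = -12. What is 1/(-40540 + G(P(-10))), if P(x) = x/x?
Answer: -13/526979 ≈ -2.4669e-5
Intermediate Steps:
P(x) = 1
G(j) = 4 + (-12 + j)/(13*j) (G(j) = 4 + (j - 12)/(j + 6*(j + j)) = 4 + (-12 + j)/(j + 6*(2*j)) = 4 + (-12 + j)/(j + 12*j) = 4 + (-12 + j)/((13*j)) = 4 + (-12 + j)*(1/(13*j)) = 4 + (-12 + j)/(13*j))
1/(-40540 + G(P(-10))) = 1/(-40540 + (1/13)*(-12 + 53*1)/1) = 1/(-40540 + (1/13)*1*(-12 + 53)) = 1/(-40540 + (1/13)*1*41) = 1/(-40540 + 41/13) = 1/(-526979/13) = -13/526979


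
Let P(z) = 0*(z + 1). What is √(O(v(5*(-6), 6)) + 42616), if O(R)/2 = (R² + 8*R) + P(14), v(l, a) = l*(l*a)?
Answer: 2*√14612254 ≈ 7645.2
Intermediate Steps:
P(z) = 0 (P(z) = 0*(1 + z) = 0)
v(l, a) = a*l² (v(l, a) = l*(a*l) = a*l²)
O(R) = 2*R² + 16*R (O(R) = 2*((R² + 8*R) + 0) = 2*(R² + 8*R) = 2*R² + 16*R)
√(O(v(5*(-6), 6)) + 42616) = √(2*(6*(5*(-6))²)*(8 + 6*(5*(-6))²) + 42616) = √(2*(6*(-30)²)*(8 + 6*(-30)²) + 42616) = √(2*(6*900)*(8 + 6*900) + 42616) = √(2*5400*(8 + 5400) + 42616) = √(2*5400*5408 + 42616) = √(58406400 + 42616) = √58449016 = 2*√14612254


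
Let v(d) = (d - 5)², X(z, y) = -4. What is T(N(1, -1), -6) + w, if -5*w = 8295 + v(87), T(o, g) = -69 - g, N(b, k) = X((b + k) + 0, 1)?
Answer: -15334/5 ≈ -3066.8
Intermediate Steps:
N(b, k) = -4
v(d) = (-5 + d)²
w = -15019/5 (w = -(8295 + (-5 + 87)²)/5 = -(8295 + 82²)/5 = -(8295 + 6724)/5 = -⅕*15019 = -15019/5 ≈ -3003.8)
T(N(1, -1), -6) + w = (-69 - 1*(-6)) - 15019/5 = (-69 + 6) - 15019/5 = -63 - 15019/5 = -15334/5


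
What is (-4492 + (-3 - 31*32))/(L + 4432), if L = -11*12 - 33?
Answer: -5487/4267 ≈ -1.2859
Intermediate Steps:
L = -165 (L = -132 - 33 = -165)
(-4492 + (-3 - 31*32))/(L + 4432) = (-4492 + (-3 - 31*32))/(-165 + 4432) = (-4492 + (-3 - 992))/4267 = (-4492 - 995)*(1/4267) = -5487*1/4267 = -5487/4267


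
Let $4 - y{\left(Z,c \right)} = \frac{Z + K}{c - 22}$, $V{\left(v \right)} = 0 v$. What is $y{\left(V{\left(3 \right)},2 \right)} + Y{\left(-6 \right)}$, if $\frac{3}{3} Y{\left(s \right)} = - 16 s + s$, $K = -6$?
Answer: $\frac{937}{10} \approx 93.7$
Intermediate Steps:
$V{\left(v \right)} = 0$
$y{\left(Z,c \right)} = 4 - \frac{-6 + Z}{-22 + c}$ ($y{\left(Z,c \right)} = 4 - \frac{Z - 6}{c - 22} = 4 - \frac{-6 + Z}{-22 + c}$)
$Y{\left(s \right)} = - 15 s$ ($Y{\left(s \right)} = - 16 s + s = - 15 s$)
$y{\left(V{\left(3 \right)},2 \right)} + Y{\left(-6 \right)} = \frac{-82 - 0 + 4 \cdot 2}{-22 + 2} - -90 = \frac{-82 + 0 + 8}{-20} + 90 = \left(- \frac{1}{20}\right) \left(-74\right) + 90 = \frac{37}{10} + 90 = \frac{937}{10}$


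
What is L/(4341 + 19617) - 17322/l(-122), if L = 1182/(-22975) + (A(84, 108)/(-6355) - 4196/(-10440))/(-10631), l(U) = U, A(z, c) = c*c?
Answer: 33625154181918610898911/236824204599648062100 ≈ 141.98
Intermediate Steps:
A(z, c) = c²
L = -8315107928249/162048752392950 (L = 1182/(-22975) + (108²/(-6355) - 4196/(-10440))/(-10631) = 1182*(-1/22975) + (11664*(-1/6355) - 4196*(-1/10440))*(-1/10631) = -1182/22975 + (-11664/6355 + 1049/2610)*(-1/10631) = -1182/22975 - 4755329/3317310*(-1/10631) = -1182/22975 + 4755329/35266322610 = -8315107928249/162048752392950 ≈ -0.051312)
L/(4341 + 19617) - 17322/l(-122) = -8315107928249/(162048752392950*(4341 + 19617)) - 17322/(-122) = -8315107928249/162048752392950/23958 - 17322*(-1/122) = -8315107928249/162048752392950*1/23958 + 8661/61 = -8315107928249/3882364009830296100 + 8661/61 = 33625154181918610898911/236824204599648062100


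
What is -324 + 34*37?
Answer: 934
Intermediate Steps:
-324 + 34*37 = -324 + 1258 = 934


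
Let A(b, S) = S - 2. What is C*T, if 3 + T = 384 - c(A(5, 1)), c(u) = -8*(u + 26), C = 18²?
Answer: 188244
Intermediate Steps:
A(b, S) = -2 + S
C = 324
c(u) = -208 - 8*u (c(u) = -8*(26 + u) = -208 - 8*u)
T = 581 (T = -3 + (384 - (-208 - 8*(-2 + 1))) = -3 + (384 - (-208 - 8*(-1))) = -3 + (384 - (-208 + 8)) = -3 + (384 - 1*(-200)) = -3 + (384 + 200) = -3 + 584 = 581)
C*T = 324*581 = 188244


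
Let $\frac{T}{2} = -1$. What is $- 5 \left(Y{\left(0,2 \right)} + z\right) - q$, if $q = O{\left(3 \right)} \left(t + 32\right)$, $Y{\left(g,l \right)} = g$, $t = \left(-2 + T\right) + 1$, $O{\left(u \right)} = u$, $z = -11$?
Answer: $-32$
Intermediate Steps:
$T = -2$ ($T = 2 \left(-1\right) = -2$)
$t = -3$ ($t = \left(-2 - 2\right) + 1 = -4 + 1 = -3$)
$q = 87$ ($q = 3 \left(-3 + 32\right) = 3 \cdot 29 = 87$)
$- 5 \left(Y{\left(0,2 \right)} + z\right) - q = - 5 \left(0 - 11\right) - 87 = \left(-5\right) \left(-11\right) - 87 = 55 - 87 = -32$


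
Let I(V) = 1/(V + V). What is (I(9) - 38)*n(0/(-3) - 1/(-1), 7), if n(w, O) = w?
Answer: -683/18 ≈ -37.944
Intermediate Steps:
I(V) = 1/(2*V)
(I(9) - 38)*n(0/(-3) - 1/(-1), 7) = ((1/2)/9 - 38)*(0/(-3) - 1/(-1)) = ((1/2)*(1/9) - 38)*(0*(-1/3) - 1*(-1)) = (1/18 - 38)*(0 + 1) = -683/18*1 = -683/18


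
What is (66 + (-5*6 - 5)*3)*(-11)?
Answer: 429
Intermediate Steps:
(66 + (-5*6 - 5)*3)*(-11) = (66 + (-30 - 5)*3)*(-11) = (66 - 35*3)*(-11) = (66 - 105)*(-11) = -39*(-11) = 429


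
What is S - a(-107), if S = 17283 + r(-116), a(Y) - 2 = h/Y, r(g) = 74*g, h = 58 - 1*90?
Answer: 930547/107 ≈ 8696.7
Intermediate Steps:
h = -32 (h = 58 - 90 = -32)
a(Y) = 2 - 32/Y
S = 8699 (S = 17283 + 74*(-116) = 17283 - 8584 = 8699)
S - a(-107) = 8699 - (2 - 32/(-107)) = 8699 - (2 - 32*(-1/107)) = 8699 - (2 + 32/107) = 8699 - 1*246/107 = 8699 - 246/107 = 930547/107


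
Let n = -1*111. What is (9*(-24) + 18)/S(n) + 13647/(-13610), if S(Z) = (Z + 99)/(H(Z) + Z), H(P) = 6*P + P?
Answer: -199427367/13610 ≈ -14653.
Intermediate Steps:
n = -111
H(P) = 7*P
S(Z) = (99 + Z)/(8*Z) (S(Z) = (Z + 99)/(7*Z + Z) = (99 + Z)/((8*Z)) = (99 + Z)*(1/(8*Z)) = (99 + Z)/(8*Z))
(9*(-24) + 18)/S(n) + 13647/(-13610) = (9*(-24) + 18)/(((⅛)*(99 - 111)/(-111))) + 13647/(-13610) = (-216 + 18)/(((⅛)*(-1/111)*(-12))) + 13647*(-1/13610) = -198/1/74 - 13647/13610 = -198*74 - 13647/13610 = -14652 - 13647/13610 = -199427367/13610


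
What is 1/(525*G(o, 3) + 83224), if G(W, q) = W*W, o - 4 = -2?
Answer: 1/85324 ≈ 1.1720e-5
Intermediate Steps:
o = 2 (o = 4 - 2 = 2)
G(W, q) = W**2
1/(525*G(o, 3) + 83224) = 1/(525*2**2 + 83224) = 1/(525*4 + 83224) = 1/(2100 + 83224) = 1/85324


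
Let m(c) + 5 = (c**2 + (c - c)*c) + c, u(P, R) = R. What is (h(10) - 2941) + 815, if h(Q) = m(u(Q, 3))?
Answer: -2119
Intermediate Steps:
m(c) = -5 + c + c**2 (m(c) = -5 + ((c**2 + (c - c)*c) + c) = -5 + ((c**2 + 0*c) + c) = -5 + ((c**2 + 0) + c) = -5 + (c**2 + c) = -5 + (c + c**2) = -5 + c + c**2)
h(Q) = 7 (h(Q) = -5 + 3 + 3**2 = -5 + 3 + 9 = 7)
(h(10) - 2941) + 815 = (7 - 2941) + 815 = -2934 + 815 = -2119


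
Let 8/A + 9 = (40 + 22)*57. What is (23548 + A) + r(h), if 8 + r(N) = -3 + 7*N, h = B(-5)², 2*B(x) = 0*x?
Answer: 82967933/3525 ≈ 23537.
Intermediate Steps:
B(x) = 0 (B(x) = (0*x)/2 = (½)*0 = 0)
h = 0 (h = 0² = 0)
A = 8/3525 (A = 8/(-9 + (40 + 22)*57) = 8/(-9 + 62*57) = 8/(-9 + 3534) = 8/3525 ≈ 0.0022695)
r(N) = -11 + 7*N (r(N) = -8 + (-3 + 7*N) = -11 + 7*N)
(23548 + A) + r(h) = (23548 + 8/3525) + (-11 + 7*0) = 83006708/3525 + (-11 + 0) = 83006708/3525 - 11 = 82967933/3525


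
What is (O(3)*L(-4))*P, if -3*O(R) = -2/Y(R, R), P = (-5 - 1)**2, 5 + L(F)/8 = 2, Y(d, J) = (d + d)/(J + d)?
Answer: -576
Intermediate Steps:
Y(d, J) = 2*d/(J + d) (Y(d, J) = (2*d)/(J + d) = 2*d/(J + d))
L(F) = -24 (L(F) = -40 + 8*2 = -40 + 16 = -24)
P = 36 (P = (-6)**2 = 36)
O(R) = 2/3 (O(R) = -(-2)/(3*(2*R/(R + R))) = -(-2)/(3*(2*R/((2*R)))) = -(-2)/(3*(2*R*(1/(2*R)))) = -(-2)/(3*1) = -(-2)/3 = -1/3*(-2) = 2/3)
(O(3)*L(-4))*P = ((2/3)*(-24))*36 = -16*36 = -576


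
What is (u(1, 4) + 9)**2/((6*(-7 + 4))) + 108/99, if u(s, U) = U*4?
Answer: -6659/198 ≈ -33.631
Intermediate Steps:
u(s, U) = 4*U
(u(1, 4) + 9)**2/((6*(-7 + 4))) + 108/99 = (4*4 + 9)**2/((6*(-7 + 4))) + 108/99 = (16 + 9)**2/((6*(-3))) + 108*(1/99) = 25**2/(-18) + 12/11 = 625*(-1/18) + 12/11 = -625/18 + 12/11 = -6659/198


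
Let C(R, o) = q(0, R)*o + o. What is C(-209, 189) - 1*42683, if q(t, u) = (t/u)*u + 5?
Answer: -41549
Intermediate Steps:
q(t, u) = 5 + t (q(t, u) = (t/u)*u + 5 = t + 5 = 5 + t)
C(R, o) = 6*o (C(R, o) = (5 + 0)*o + o = 5*o + o = 6*o)
C(-209, 189) - 1*42683 = 6*189 - 1*42683 = 1134 - 42683 = -41549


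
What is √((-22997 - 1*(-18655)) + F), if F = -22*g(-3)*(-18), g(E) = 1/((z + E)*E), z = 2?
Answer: I*√4210 ≈ 64.885*I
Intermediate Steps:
g(E) = 1/(E*(2 + E)) (g(E) = 1/((2 + E)*E) = 1/(E*(2 + E)))
F = 132 (F = -22/((-3)*(2 - 3))*(-18) = -(-22)/(3*(-1))*(-18) = -(-22)*(-1)/3*(-18) = -22*⅓*(-18) = -22/3*(-18) = 132)
√((-22997 - 1*(-18655)) + F) = √((-22997 - 1*(-18655)) + 132) = √((-22997 + 18655) + 132) = √(-4342 + 132) = √(-4210) = I*√4210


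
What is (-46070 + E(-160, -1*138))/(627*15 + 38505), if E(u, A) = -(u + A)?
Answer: -22886/23955 ≈ -0.95537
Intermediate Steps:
E(u, A) = -A - u (E(u, A) = -(A + u) = -A - u)
(-46070 + E(-160, -1*138))/(627*15 + 38505) = (-46070 + (-(-1)*138 - 1*(-160)))/(627*15 + 38505) = (-46070 + (-1*(-138) + 160))/(9405 + 38505) = (-46070 + (138 + 160))/47910 = (-46070 + 298)*(1/47910) = -45772*1/47910 = -22886/23955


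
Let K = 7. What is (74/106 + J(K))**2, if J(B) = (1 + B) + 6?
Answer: 606841/2809 ≈ 216.03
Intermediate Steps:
J(B) = 7 + B
(74/106 + J(K))**2 = (74/106 + (7 + 7))**2 = (74*(1/106) + 14)**2 = (37/53 + 14)**2 = (779/53)**2 = 606841/2809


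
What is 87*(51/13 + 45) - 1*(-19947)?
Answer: 314643/13 ≈ 24203.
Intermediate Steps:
87*(51/13 + 45) - 1*(-19947) = 87*(51*(1/13) + 45) + 19947 = 87*(51/13 + 45) + 19947 = 87*(636/13) + 19947 = 55332/13 + 19947 = 314643/13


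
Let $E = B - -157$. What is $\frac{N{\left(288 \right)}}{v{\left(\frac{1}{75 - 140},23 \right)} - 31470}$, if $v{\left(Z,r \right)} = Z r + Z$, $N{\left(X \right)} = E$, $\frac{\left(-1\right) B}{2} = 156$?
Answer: $\frac{10075}{2045574} \approx 0.0049253$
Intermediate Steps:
$B = -312$ ($B = \left(-2\right) 156 = -312$)
$E = -155$ ($E = -312 - -157 = -312 + 157 = -155$)
$N{\left(X \right)} = -155$
$v{\left(Z,r \right)} = Z + Z r$
$\frac{N{\left(288 \right)}}{v{\left(\frac{1}{75 - 140},23 \right)} - 31470} = - \frac{155}{\frac{1 + 23}{75 - 140} - 31470} = - \frac{155}{\frac{1}{-65} \cdot 24 - 31470} = - \frac{155}{\left(- \frac{1}{65}\right) 24 - 31470} = - \frac{155}{- \frac{24}{65} - 31470} = - \frac{155}{- \frac{2045574}{65}} = \left(-155\right) \left(- \frac{65}{2045574}\right) = \frac{10075}{2045574}$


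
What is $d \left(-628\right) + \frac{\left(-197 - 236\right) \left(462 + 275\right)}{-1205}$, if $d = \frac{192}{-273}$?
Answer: $\frac{77471371}{109655} \approx 706.5$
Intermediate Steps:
$d = - \frac{64}{91}$ ($d = 192 \left(- \frac{1}{273}\right) = - \frac{64}{91} \approx -0.7033$)
$d \left(-628\right) + \frac{\left(-197 - 236\right) \left(462 + 275\right)}{-1205} = \left(- \frac{64}{91}\right) \left(-628\right) + \frac{\left(-197 - 236\right) \left(462 + 275\right)}{-1205} = \frac{40192}{91} + \left(-433\right) 737 \left(- \frac{1}{1205}\right) = \frac{40192}{91} - - \frac{319121}{1205} = \frac{40192}{91} + \frac{319121}{1205} = \frac{77471371}{109655}$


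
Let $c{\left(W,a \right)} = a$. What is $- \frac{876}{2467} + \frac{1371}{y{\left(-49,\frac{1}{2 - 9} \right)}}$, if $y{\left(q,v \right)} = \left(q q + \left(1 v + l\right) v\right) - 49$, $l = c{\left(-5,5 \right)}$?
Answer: $\frac{64803129}{284232938} \approx 0.22799$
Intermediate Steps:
$l = 5$
$y{\left(q,v \right)} = -49 + q^{2} + v \left(5 + v\right)$ ($y{\left(q,v \right)} = \left(q q + \left(1 v + 5\right) v\right) - 49 = \left(q^{2} + \left(v + 5\right) v\right) - 49 = \left(q^{2} + \left(5 + v\right) v\right) - 49 = \left(q^{2} + v \left(5 + v\right)\right) - 49 = -49 + q^{2} + v \left(5 + v\right)$)
$- \frac{876}{2467} + \frac{1371}{y{\left(-49,\frac{1}{2 - 9} \right)}} = - \frac{876}{2467} + \frac{1371}{-49 + \left(-49\right)^{2} + \left(\frac{1}{2 - 9}\right)^{2} + \frac{5}{2 - 9}} = \left(-876\right) \frac{1}{2467} + \frac{1371}{-49 + 2401 + \left(\frac{1}{-7}\right)^{2} + \frac{5}{-7}} = - \frac{876}{2467} + \frac{1371}{-49 + 2401 + \left(- \frac{1}{7}\right)^{2} + 5 \left(- \frac{1}{7}\right)} = - \frac{876}{2467} + \frac{1371}{-49 + 2401 + \frac{1}{49} - \frac{5}{7}} = - \frac{876}{2467} + \frac{1371}{\frac{115214}{49}} = - \frac{876}{2467} + 1371 \cdot \frac{49}{115214} = - \frac{876}{2467} + \frac{67179}{115214} = \frac{64803129}{284232938}$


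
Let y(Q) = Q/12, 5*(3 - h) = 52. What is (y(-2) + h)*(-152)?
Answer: 17252/15 ≈ 1150.1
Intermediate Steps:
h = -37/5 (h = 3 - ⅕*52 = 3 - 52/5 = -37/5 ≈ -7.4000)
y(Q) = Q/12 (y(Q) = Q*(1/12) = Q/12)
(y(-2) + h)*(-152) = ((1/12)*(-2) - 37/5)*(-152) = (-⅙ - 37/5)*(-152) = -227/30*(-152) = 17252/15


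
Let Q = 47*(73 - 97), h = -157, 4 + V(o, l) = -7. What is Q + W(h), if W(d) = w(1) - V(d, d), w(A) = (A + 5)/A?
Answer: -1111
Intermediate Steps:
w(A) = (5 + A)/A
V(o, l) = -11 (V(o, l) = -4 - 7 = -11)
Q = -1128 (Q = 47*(-24) = -1128)
W(d) = 17 (W(d) = (5 + 1)/1 - 1*(-11) = 1*6 + 11 = 6 + 11 = 17)
Q + W(h) = -1128 + 17 = -1111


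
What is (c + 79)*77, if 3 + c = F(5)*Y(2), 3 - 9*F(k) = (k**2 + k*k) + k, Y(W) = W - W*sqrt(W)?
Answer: 44660/9 + 8008*sqrt(2)/9 ≈ 6220.6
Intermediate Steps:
Y(W) = W - W**(3/2)
F(k) = 1/3 - 2*k**2/9 - k/9 (F(k) = 1/3 - ((k**2 + k*k) + k)/9 = 1/3 - ((k**2 + k**2) + k)/9 = 1/3 - (2*k**2 + k)/9 = 1/3 - (k + 2*k**2)/9 = 1/3 + (-2*k**2/9 - k/9) = 1/3 - 2*k**2/9 - k/9)
c = -131/9 + 104*sqrt(2)/9 (c = -3 + (1/3 - 2/9*5**2 - 1/9*5)*(2 - 2**(3/2)) = -3 + (1/3 - 2/9*25 - 5/9)*(2 - 2*sqrt(2)) = -3 + (1/3 - 50/9 - 5/9)*(2 - 2*sqrt(2)) = -3 - 52*(2 - 2*sqrt(2))/9 = -3 + (-104/9 + 104*sqrt(2)/9) = -131/9 + 104*sqrt(2)/9 ≈ 1.7865)
(c + 79)*77 = ((-131/9 + 104*sqrt(2)/9) + 79)*77 = (580/9 + 104*sqrt(2)/9)*77 = 44660/9 + 8008*sqrt(2)/9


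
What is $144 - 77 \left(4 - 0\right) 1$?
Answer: $-164$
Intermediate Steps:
$144 - 77 \left(4 - 0\right) 1 = 144 - 77 \left(4 + \left(-2 + 2\right)\right) 1 = 144 - 77 \left(4 + 0\right) 1 = 144 - 77 \cdot 4 \cdot 1 = 144 - 308 = -164$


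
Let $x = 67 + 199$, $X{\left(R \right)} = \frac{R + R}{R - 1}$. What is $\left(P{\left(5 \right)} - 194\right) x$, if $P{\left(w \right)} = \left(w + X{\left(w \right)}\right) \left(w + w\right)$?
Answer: $-31654$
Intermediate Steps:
$X{\left(R \right)} = \frac{2 R}{-1 + R}$
$x = 266$
$P{\left(w \right)} = 2 w \left(w + \frac{2 w}{-1 + w}\right)$ ($P{\left(w \right)} = \left(w + \frac{2 w}{-1 + w}\right) \left(w + w\right) = \left(w + \frac{2 w}{-1 + w}\right) 2 w = 2 w \left(w + \frac{2 w}{-1 + w}\right)$)
$\left(P{\left(5 \right)} - 194\right) x = \left(\frac{2 \cdot 5^{2} \left(1 + 5\right)}{-1 + 5} - 194\right) 266 = \left(2 \cdot 25 \cdot \frac{1}{4} \cdot 6 - 194\right) 266 = \left(75 - 194\right) 266 = \left(-119\right) 266 = -31654$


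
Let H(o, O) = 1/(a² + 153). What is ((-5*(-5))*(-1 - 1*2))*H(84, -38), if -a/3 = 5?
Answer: -25/126 ≈ -0.19841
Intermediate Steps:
a = -15 (a = -3*5 = -15)
H(o, O) = 1/378 (H(o, O) = 1/((-15)² + 153) = 1/(225 + 153) = 1/378)
((-5*(-5))*(-1 - 1*2))*H(84, -38) = ((-5*(-5))*(-1 - 1*2))*(1/378) = (25*(-1 - 2))*(1/378) = (25*(-3))*(1/378) = -75*1/378 = -25/126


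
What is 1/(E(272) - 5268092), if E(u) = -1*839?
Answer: -1/5268931 ≈ -1.8979e-7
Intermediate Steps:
E(u) = -839
1/(E(272) - 5268092) = 1/(-839 - 5268092) = 1/(-5268931) = -1/5268931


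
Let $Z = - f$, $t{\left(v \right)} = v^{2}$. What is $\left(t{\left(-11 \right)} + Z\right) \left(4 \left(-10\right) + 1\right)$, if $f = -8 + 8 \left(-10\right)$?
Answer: $-8151$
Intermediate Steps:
$f = -88$ ($f = -8 - 80 = -88$)
$Z = 88$ ($Z = \left(-1\right) \left(-88\right) = 88$)
$\left(t{\left(-11 \right)} + Z\right) \left(4 \left(-10\right) + 1\right) = \left(\left(-11\right)^{2} + 88\right) \left(4 \left(-10\right) + 1\right) = \left(121 + 88\right) \left(-40 + 1\right) = 209 \left(-39\right) = -8151$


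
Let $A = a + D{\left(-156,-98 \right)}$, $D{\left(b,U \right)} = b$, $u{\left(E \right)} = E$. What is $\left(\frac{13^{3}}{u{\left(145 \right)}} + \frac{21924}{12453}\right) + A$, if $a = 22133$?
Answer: $\frac{1891146546}{85985} \approx 21994.0$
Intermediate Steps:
$A = 21977$ ($A = 22133 - 156 = 21977$)
$\left(\frac{13^{3}}{u{\left(145 \right)}} + \frac{21924}{12453}\right) + A = \left(\frac{13^{3}}{145} + \frac{21924}{12453}\right) + 21977 = \left(2197 \cdot \frac{1}{145} + 21924 \cdot \frac{1}{12453}\right) + 21977 = \left(\frac{2197}{145} + \frac{1044}{593}\right) + 21977 = \frac{1454201}{85985} + 21977 = \frac{1891146546}{85985}$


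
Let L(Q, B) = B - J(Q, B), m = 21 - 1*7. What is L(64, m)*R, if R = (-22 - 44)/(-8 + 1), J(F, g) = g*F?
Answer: -8316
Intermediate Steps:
m = 14 (m = 21 - 7 = 14)
J(F, g) = F*g
L(Q, B) = B - B*Q (L(Q, B) = B - Q*B = B - B*Q)
R = 66/7 (R = -66/(-7) = -66*(-⅐) = 66/7 ≈ 9.4286)
L(64, m)*R = (14*(1 - 1*64))*(66/7) = (14*(1 - 64))*(66/7) = (14*(-63))*(66/7) = -882*66/7 = -8316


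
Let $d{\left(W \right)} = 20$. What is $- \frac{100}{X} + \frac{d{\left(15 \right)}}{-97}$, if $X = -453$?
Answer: $\frac{640}{43941} \approx 0.014565$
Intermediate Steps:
$- \frac{100}{X} + \frac{d{\left(15 \right)}}{-97} = - \frac{100}{-453} + \frac{20}{-97} = \left(-100\right) \left(- \frac{1}{453}\right) + 20 \left(- \frac{1}{97}\right) = \frac{100}{453} - \frac{20}{97} = \frac{640}{43941}$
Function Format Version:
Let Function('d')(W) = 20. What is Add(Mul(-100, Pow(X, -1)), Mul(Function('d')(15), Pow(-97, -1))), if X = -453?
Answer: Rational(640, 43941) ≈ 0.014565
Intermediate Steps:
Add(Mul(-100, Pow(X, -1)), Mul(Function('d')(15), Pow(-97, -1))) = Add(Mul(-100, Pow(-453, -1)), Mul(20, Pow(-97, -1))) = Add(Mul(-100, Rational(-1, 453)), Mul(20, Rational(-1, 97))) = Add(Rational(100, 453), Rational(-20, 97)) = Rational(640, 43941)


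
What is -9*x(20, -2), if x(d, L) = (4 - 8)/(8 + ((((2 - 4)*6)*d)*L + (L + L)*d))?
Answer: 3/34 ≈ 0.088235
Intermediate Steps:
x(d, L) = -4/(8 - 10*L*d) (x(d, L) = -4/(8 + (((-2*6)*d)*L + (2*L)*d)) = -4/(8 + ((-12*d)*L + 2*L*d)) = -4/(8 + (-12*L*d + 2*L*d)) = -4/(8 - 10*L*d))
-9*x(20, -2) = -18/(-4 + 5*(-2)*20) = -18/(-4 - 200) = -18/(-204) = -18*(-1)/204 = -9*(-1/102) = 3/34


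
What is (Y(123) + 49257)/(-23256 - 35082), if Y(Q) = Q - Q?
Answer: -5473/6482 ≈ -0.84434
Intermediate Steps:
Y(Q) = 0
(Y(123) + 49257)/(-23256 - 35082) = (0 + 49257)/(-23256 - 35082) = 49257/(-58338) = 49257*(-1/58338) = -5473/6482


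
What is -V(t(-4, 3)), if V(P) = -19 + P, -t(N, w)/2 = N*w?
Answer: -5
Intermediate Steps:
t(N, w) = -2*N*w
-V(t(-4, 3)) = -(-19 - 2*(-4)*3) = -(-19 + 24) = -1*5 = -5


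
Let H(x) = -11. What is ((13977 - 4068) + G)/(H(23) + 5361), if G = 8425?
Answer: 9167/2675 ≈ 3.4269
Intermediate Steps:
((13977 - 4068) + G)/(H(23) + 5361) = ((13977 - 4068) + 8425)/(-11 + 5361) = (9909 + 8425)/5350 = 18334*(1/5350) = 9167/2675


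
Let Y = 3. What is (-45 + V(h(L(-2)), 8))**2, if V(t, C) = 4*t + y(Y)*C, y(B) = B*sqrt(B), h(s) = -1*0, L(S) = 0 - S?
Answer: 3753 - 2160*sqrt(3) ≈ 11.770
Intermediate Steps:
L(S) = -S
h(s) = 0
y(B) = B**(3/2)
V(t, C) = 4*t + 3*C*sqrt(3) (V(t, C) = 4*t + 3**(3/2)*C = 4*t + (3*sqrt(3))*C = 4*t + 3*C*sqrt(3))
(-45 + V(h(L(-2)), 8))**2 = (-45 + (4*0 + 3*8*sqrt(3)))**2 = (-45 + (0 + 24*sqrt(3)))**2 = (-45 + 24*sqrt(3))**2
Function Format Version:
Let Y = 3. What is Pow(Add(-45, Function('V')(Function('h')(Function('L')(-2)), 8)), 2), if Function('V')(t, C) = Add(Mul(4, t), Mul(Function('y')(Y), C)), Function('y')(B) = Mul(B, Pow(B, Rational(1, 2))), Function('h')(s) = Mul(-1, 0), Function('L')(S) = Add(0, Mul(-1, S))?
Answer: Add(3753, Mul(-2160, Pow(3, Rational(1, 2)))) ≈ 11.770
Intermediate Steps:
Function('L')(S) = Mul(-1, S)
Function('h')(s) = 0
Function('y')(B) = Pow(B, Rational(3, 2))
Function('V')(t, C) = Add(Mul(4, t), Mul(3, C, Pow(3, Rational(1, 2)))) (Function('V')(t, C) = Add(Mul(4, t), Mul(Pow(3, Rational(3, 2)), C)) = Add(Mul(4, t), Mul(Mul(3, Pow(3, Rational(1, 2))), C)) = Add(Mul(4, t), Mul(3, C, Pow(3, Rational(1, 2)))))
Pow(Add(-45, Function('V')(Function('h')(Function('L')(-2)), 8)), 2) = Pow(Add(-45, Add(Mul(4, 0), Mul(3, 8, Pow(3, Rational(1, 2))))), 2) = Pow(Add(-45, Add(0, Mul(24, Pow(3, Rational(1, 2))))), 2) = Pow(Add(-45, Mul(24, Pow(3, Rational(1, 2)))), 2)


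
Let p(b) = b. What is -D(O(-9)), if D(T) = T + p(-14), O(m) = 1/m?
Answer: 127/9 ≈ 14.111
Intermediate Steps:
D(T) = -14 + T (D(T) = T - 14 = -14 + T)
-D(O(-9)) = -(-14 + 1/(-9)) = -(-14 - ⅑) = -1*(-127/9) = 127/9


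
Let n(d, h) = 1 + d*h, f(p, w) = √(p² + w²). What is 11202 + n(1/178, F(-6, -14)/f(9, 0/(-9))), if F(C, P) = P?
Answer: 8973596/801 ≈ 11203.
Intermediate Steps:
11202 + n(1/178, F(-6, -14)/f(9, 0/(-9))) = 11202 + (1 + (-14/√(9² + (0/(-9))²))/178) = 11202 + (1 + (-14/√(81 + (0*(-⅑))²))/178) = 11202 + (1 + (-14/√(81 + 0²))/178) = 11202 + (1 + (-14/√(81 + 0))/178) = 11202 + (1 + (-14/(√81))/178) = 11202 + (1 + (-14/9)/178) = 11202 + (1 + (-14*⅑)/178) = 11202 + (1 + (1/178)*(-14/9)) = 11202 + (1 - 7/801) = 11202 + 794/801 = 8973596/801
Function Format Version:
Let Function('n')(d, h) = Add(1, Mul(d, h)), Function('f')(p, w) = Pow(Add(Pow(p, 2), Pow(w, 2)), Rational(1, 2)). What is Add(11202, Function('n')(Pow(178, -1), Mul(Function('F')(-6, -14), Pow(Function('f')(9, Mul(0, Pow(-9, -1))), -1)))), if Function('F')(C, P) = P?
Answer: Rational(8973596, 801) ≈ 11203.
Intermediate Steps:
Add(11202, Function('n')(Pow(178, -1), Mul(Function('F')(-6, -14), Pow(Function('f')(9, Mul(0, Pow(-9, -1))), -1)))) = Add(11202, Add(1, Mul(Pow(178, -1), Mul(-14, Pow(Pow(Add(Pow(9, 2), Pow(Mul(0, Pow(-9, -1)), 2)), Rational(1, 2)), -1))))) = Add(11202, Add(1, Mul(Rational(1, 178), Mul(-14, Pow(Pow(Add(81, Pow(Mul(0, Rational(-1, 9)), 2)), Rational(1, 2)), -1))))) = Add(11202, Add(1, Mul(Rational(1, 178), Mul(-14, Pow(Pow(Add(81, Pow(0, 2)), Rational(1, 2)), -1))))) = Add(11202, Add(1, Mul(Rational(1, 178), Mul(-14, Pow(Pow(Add(81, 0), Rational(1, 2)), -1))))) = Add(11202, Add(1, Mul(Rational(1, 178), Mul(-14, Pow(Pow(81, Rational(1, 2)), -1))))) = Add(11202, Add(1, Mul(Rational(1, 178), Mul(-14, Pow(9, -1))))) = Add(11202, Add(1, Mul(Rational(1, 178), Mul(-14, Rational(1, 9))))) = Add(11202, Add(1, Mul(Rational(1, 178), Rational(-14, 9)))) = Add(11202, Add(1, Rational(-7, 801))) = Add(11202, Rational(794, 801)) = Rational(8973596, 801)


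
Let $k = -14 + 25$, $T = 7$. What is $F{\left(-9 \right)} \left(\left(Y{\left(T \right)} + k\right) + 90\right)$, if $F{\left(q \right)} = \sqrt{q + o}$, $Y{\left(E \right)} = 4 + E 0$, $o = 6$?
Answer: $105 i \sqrt{3} \approx 181.87 i$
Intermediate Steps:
$Y{\left(E \right)} = 4$ ($Y{\left(E \right)} = 4 + 0 = 4$)
$k = 11$
$F{\left(q \right)} = \sqrt{6 + q}$ ($F{\left(q \right)} = \sqrt{q + 6} = \sqrt{6 + q}$)
$F{\left(-9 \right)} \left(\left(Y{\left(T \right)} + k\right) + 90\right) = \sqrt{6 - 9} \left(\left(4 + 11\right) + 90\right) = \sqrt{-3} \left(15 + 90\right) = i \sqrt{3} \cdot 105 = 105 i \sqrt{3}$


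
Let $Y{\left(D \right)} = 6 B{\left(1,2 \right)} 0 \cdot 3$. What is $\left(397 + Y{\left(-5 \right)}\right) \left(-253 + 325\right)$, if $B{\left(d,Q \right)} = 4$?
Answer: $28584$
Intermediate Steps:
$Y{\left(D \right)} = 0$ ($Y{\left(D \right)} = 6 \cdot 4 \cdot 0 \cdot 3 = 24 \cdot 0 = 0$)
$\left(397 + Y{\left(-5 \right)}\right) \left(-253 + 325\right) = \left(397 + 0\right) \left(-253 + 325\right) = 397 \cdot 72 = 28584$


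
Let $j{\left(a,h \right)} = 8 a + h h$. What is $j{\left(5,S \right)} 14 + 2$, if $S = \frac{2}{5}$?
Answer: $\frac{14106}{25} \approx 564.24$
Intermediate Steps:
$S = \frac{2}{5}$ ($S = 2 \cdot \frac{1}{5} = \frac{2}{5} \approx 0.4$)
$j{\left(a,h \right)} = h^{2} + 8 a$ ($j{\left(a,h \right)} = 8 a + h^{2} = h^{2} + 8 a$)
$j{\left(5,S \right)} 14 + 2 = \left(\left(\frac{2}{5}\right)^{2} + 8 \cdot 5\right) 14 + 2 = \left(\frac{4}{25} + 40\right) 14 + 2 = \frac{1004}{25} \cdot 14 + 2 = \frac{14056}{25} + 2 = \frac{14106}{25}$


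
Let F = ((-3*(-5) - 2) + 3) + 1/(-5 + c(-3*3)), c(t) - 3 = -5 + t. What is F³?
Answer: 16581375/4096 ≈ 4048.2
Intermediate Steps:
c(t) = -2 + t (c(t) = 3 + (-5 + t) = -2 + t)
F = 255/16 (F = ((-3*(-5) - 2) + 3) + 1/(-5 + (-2 - 3*3)) = ((15 - 2) + 3) + 1/(-5 + (-2 - 9)) = (13 + 3) + 1/(-5 - 11) = 16 + 1/(-16) = 16 - 1/16 = 255/16 ≈ 15.938)
F³ = (255/16)³ = 16581375/4096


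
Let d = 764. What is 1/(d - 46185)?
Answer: -1/45421 ≈ -2.2016e-5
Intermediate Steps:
1/(d - 46185) = 1/(764 - 46185) = 1/(-45421) = -1/45421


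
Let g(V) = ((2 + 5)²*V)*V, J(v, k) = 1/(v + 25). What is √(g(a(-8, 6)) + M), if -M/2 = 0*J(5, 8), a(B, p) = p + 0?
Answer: 42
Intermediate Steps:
a(B, p) = p
J(v, k) = 1/(25 + v)
g(V) = 49*V² (g(V) = (7²*V)*V = (49*V)*V = 49*V²)
M = 0 (M = -0/(25 + 5) = -0/30 = -2*0 = 0)
√(g(a(-8, 6)) + M) = √(49*6² + 0) = √(49*36 + 0) = √(1764 + 0) = √1764 = 42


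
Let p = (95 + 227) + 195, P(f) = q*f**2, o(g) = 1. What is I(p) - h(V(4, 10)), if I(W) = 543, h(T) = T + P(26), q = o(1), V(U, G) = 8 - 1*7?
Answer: -134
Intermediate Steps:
V(U, G) = 1 (V(U, G) = 8 - 7 = 1)
q = 1
P(f) = f**2 (P(f) = 1*f**2 = f**2)
p = 517 (p = 322 + 195 = 517)
h(T) = 676 + T (h(T) = T + 26**2 = T + 676 = 676 + T)
I(p) - h(V(4, 10)) = 543 - (676 + 1) = 543 - 1*677 = 543 - 677 = -134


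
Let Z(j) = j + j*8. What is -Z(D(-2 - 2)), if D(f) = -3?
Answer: 27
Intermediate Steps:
Z(j) = 9*j (Z(j) = j + 8*j = 9*j)
-Z(D(-2 - 2)) = -9*(-3) = -1*(-27) = 27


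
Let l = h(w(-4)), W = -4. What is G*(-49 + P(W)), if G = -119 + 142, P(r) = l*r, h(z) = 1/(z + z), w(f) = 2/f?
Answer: -1035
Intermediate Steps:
h(z) = 1/(2*z)
l = -1 (l = 1/(2*((2/(-4)))) = 1/(2*((2*(-¼)))) = 1/(2*(-½)) = (½)*(-2) = -1)
P(r) = -r
G = 23
G*(-49 + P(W)) = 23*(-49 - 1*(-4)) = 23*(-49 + 4) = 23*(-45) = -1035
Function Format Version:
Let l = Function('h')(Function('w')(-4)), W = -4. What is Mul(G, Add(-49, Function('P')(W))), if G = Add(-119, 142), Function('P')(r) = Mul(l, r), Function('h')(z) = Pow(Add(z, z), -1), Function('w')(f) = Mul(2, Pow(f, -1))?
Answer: -1035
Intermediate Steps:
Function('h')(z) = Mul(Rational(1, 2), Pow(z, -1)) (Function('h')(z) = Pow(Mul(2, z), -1) = Mul(Rational(1, 2), Pow(z, -1)))
l = -1 (l = Mul(Rational(1, 2), Pow(Mul(2, Pow(-4, -1)), -1)) = Mul(Rational(1, 2), Pow(Mul(2, Rational(-1, 4)), -1)) = Mul(Rational(1, 2), Pow(Rational(-1, 2), -1)) = Mul(Rational(1, 2), -2) = -1)
Function('P')(r) = Mul(-1, r)
G = 23
Mul(G, Add(-49, Function('P')(W))) = Mul(23, Add(-49, Mul(-1, -4))) = Mul(23, Add(-49, 4)) = Mul(23, -45) = -1035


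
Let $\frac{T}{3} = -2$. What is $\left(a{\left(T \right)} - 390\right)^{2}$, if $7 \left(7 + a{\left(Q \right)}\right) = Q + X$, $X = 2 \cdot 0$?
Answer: $\frac{7756225}{49} \approx 1.5829 \cdot 10^{5}$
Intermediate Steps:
$T = -6$ ($T = 3 \left(-2\right) = -6$)
$X = 0$
$a{\left(Q \right)} = -7 + \frac{Q}{7}$ ($a{\left(Q \right)} = -7 + \frac{Q + 0}{7} = -7 + \frac{Q}{7}$)
$\left(a{\left(T \right)} - 390\right)^{2} = \left(\left(-7 + \frac{1}{7} \left(-6\right)\right) - 390\right)^{2} = \left(\left(-7 - \frac{6}{7}\right) - 390\right)^{2} = \left(- \frac{55}{7} - 390\right)^{2} = \left(- \frac{2785}{7}\right)^{2} = \frac{7756225}{49}$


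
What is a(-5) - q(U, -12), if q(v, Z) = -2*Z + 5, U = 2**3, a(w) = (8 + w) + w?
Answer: -31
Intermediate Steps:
a(w) = 8 + 2*w
U = 8
q(v, Z) = 5 - 2*Z
a(-5) - q(U, -12) = (8 + 2*(-5)) - (5 - 2*(-12)) = (8 - 10) - (5 + 24) = -2 - 1*29 = -2 - 29 = -31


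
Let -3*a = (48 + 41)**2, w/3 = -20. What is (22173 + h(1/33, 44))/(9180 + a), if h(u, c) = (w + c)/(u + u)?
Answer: 65727/19619 ≈ 3.3502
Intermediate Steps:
w = -60 (w = 3*(-20) = -60)
a = -7921/3 (a = -(48 + 41)**2/3 = -1/3*89**2 = -1/3*7921 = -7921/3 ≈ -2640.3)
h(u, c) = (-60 + c)/(2*u) (h(u, c) = (-60 + c)/(u + u) = (-60 + c)/((2*u)) = (-60 + c)*(1/(2*u)) = (-60 + c)/(2*u))
(22173 + h(1/33, 44))/(9180 + a) = (22173 + (-60 + 44)/(2*(1/33)))/(9180 - 7921/3) = (22173 + (1/2)*(-16)/(1/33))/(19619/3) = (22173 + (1/2)*33*(-16))*(3/19619) = (22173 - 264)*(3/19619) = 21909*(3/19619) = 65727/19619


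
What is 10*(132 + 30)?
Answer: 1620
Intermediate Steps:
10*(132 + 30) = 10*162 = 1620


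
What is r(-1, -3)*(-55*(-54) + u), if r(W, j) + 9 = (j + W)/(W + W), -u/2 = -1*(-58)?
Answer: -19978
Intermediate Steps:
u = -116 (u = -(-2)*(-58) = -2*58 = -116)
r(W, j) = -9 + (W + j)/(2*W) (r(W, j) = -9 + (j + W)/(W + W) = -9 + (W + j)/((2*W)) = -9 + (W + j)*(1/(2*W)) = -9 + (W + j)/(2*W))
r(-1, -3)*(-55*(-54) + u) = ((½)*(-3 - 17*(-1))/(-1))*(-55*(-54) - 116) = ((½)*(-1)*(-3 + 17))*(2970 - 116) = ((½)*(-1)*14)*2854 = -7*2854 = -19978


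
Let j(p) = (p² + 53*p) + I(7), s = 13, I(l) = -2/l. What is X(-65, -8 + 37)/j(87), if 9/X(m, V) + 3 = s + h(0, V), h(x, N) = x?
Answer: 63/852580 ≈ 7.3893e-5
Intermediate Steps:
j(p) = -2/7 + p² + 53*p (j(p) = (p² + 53*p) - 2/7 = -2/7 + p² + 53*p)
X(m, V) = 9/10 (X(m, V) = 9/(-3 + (13 + 0)) = 9/(-3 + 13) = 9/10)
X(-65, -8 + 37)/j(87) = 9/(10*(-2/7 + 87² + 53*87)) = 9/(10*(-2/7 + 7569 + 4611)) = 9/(10*(85258/7)) = (9/10)*(7/85258) = 63/852580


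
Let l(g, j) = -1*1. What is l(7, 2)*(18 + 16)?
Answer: -34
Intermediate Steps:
l(g, j) = -1
l(7, 2)*(18 + 16) = -(18 + 16) = -1*34 = -34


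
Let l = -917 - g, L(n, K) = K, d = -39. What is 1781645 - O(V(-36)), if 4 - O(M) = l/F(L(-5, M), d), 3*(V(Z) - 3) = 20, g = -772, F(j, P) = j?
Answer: 1781626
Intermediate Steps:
V(Z) = 29/3 (V(Z) = 3 + (1/3)*20 = 3 + 20/3 = 29/3)
l = -145 (l = -917 - 1*(-772) = -917 + 772 = -145)
O(M) = 4 + 145/M (O(M) = 4 - (-145)/M = 4 + 145/M)
1781645 - O(V(-36)) = 1781645 - (4 + 145/(29/3)) = 1781645 - (4 + 145*(3/29)) = 1781645 - (4 + 15) = 1781645 - 1*19 = 1781645 - 19 = 1781626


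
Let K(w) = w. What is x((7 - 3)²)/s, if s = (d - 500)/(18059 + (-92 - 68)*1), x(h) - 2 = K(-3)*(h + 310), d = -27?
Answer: 17469424/527 ≈ 33149.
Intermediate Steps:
x(h) = -928 - 3*h (x(h) = 2 - 3*(h + 310) = 2 - 3*(310 + h) = 2 + (-930 - 3*h) = -928 - 3*h)
s = -527/17899 (s = (-27 - 500)/(18059 + (-92 - 68)*1) = -527/(18059 - 160*1) = -527/(18059 - 160) = -527/17899 ≈ -0.029443)
x((7 - 3)²)/s = (-928 - 3*(7 - 3)²)/(-527/17899) = (-928 - 3*4²)*(-17899/527) = (-928 - 3*16)*(-17899/527) = (-928 - 48)*(-17899/527) = -976*(-17899/527) = 17469424/527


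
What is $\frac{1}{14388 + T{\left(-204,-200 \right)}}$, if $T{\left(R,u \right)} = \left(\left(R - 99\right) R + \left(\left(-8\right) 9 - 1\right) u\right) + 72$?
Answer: $\frac{1}{90872} \approx 1.1004 \cdot 10^{-5}$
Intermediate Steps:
$T{\left(R,u \right)} = 72 - 73 u + R \left(-99 + R\right)$ ($T{\left(R,u \right)} = \left(\left(-99 + R\right) R + \left(-72 - 1\right) u\right) + 72 = \left(R \left(-99 + R\right) - 73 u\right) + 72 = \left(- 73 u + R \left(-99 + R\right)\right) + 72 = 72 - 73 u + R \left(-99 + R\right)$)
$\frac{1}{14388 + T{\left(-204,-200 \right)}} = \frac{1}{14388 + \left(72 + \left(-204\right)^{2} - -20196 - -14600\right)} = \frac{1}{14388 + \left(72 + 41616 + 20196 + 14600\right)} = \frac{1}{14388 + 76484} = \frac{1}{90872}$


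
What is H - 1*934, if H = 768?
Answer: -166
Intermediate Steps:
H - 1*934 = 768 - 1*934 = 768 - 934 = -166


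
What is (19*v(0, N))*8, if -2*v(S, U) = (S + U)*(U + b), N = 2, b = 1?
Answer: -456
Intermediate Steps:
v(S, U) = -(1 + U)*(S + U)/2 (v(S, U) = -(S + U)*(U + 1)/2 = -(S + U)*(1 + U)/2 = -(1 + U)*(S + U)/2)
(19*v(0, N))*8 = (19*(-1/2*0 - 1/2*2 - 1/2*2**2 - 1/2*0*2))*8 = (19*(0 - 1 - 1/2*4 + 0))*8 = (19*(0 - 1 - 2 + 0))*8 = (19*(-3))*8 = -57*8 = -456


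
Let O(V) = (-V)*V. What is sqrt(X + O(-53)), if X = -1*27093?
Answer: I*sqrt(29902) ≈ 172.92*I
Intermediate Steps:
X = -27093
O(V) = -V**2
sqrt(X + O(-53)) = sqrt(-27093 - 1*(-53)**2) = sqrt(-27093 - 1*2809) = sqrt(-27093 - 2809) = sqrt(-29902) = I*sqrt(29902)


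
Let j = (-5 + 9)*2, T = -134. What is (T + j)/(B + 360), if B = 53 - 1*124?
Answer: -126/289 ≈ -0.43599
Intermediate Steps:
B = -71 (B = 53 - 124 = -71)
j = 8 (j = 4*2 = 8)
(T + j)/(B + 360) = (-134 + 8)/(-71 + 360) = -126/289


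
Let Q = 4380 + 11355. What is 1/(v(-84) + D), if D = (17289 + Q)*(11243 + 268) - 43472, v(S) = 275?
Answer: 1/380096067 ≈ 2.6309e-9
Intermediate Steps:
Q = 15735
D = 380095792 (D = (17289 + 15735)*(11243 + 268) - 43472 = 33024*11511 - 43472 = 380139264 - 43472 = 380095792)
1/(v(-84) + D) = 1/(275 + 380095792) = 1/380096067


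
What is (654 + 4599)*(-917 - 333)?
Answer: -6566250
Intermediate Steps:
(654 + 4599)*(-917 - 333) = 5253*(-1250) = -6566250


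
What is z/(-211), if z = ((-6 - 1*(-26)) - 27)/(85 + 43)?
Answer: 7/27008 ≈ 0.00025918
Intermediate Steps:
z = -7/128 (z = ((-6 + 26) - 27)/128 = (20 - 27)*(1/128) = -7*1/128 = -7/128 ≈ -0.054688)
z/(-211) = -7/128/(-211) = -7/128*(-1/211) = 7/27008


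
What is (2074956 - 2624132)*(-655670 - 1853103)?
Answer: 1377757921048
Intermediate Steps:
(2074956 - 2624132)*(-655670 - 1853103) = -549176*(-2508773) = 1377757921048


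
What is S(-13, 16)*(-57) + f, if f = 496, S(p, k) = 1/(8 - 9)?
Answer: 553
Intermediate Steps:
S(p, k) = -1 (S(p, k) = 1/(-1) = -1)
S(-13, 16)*(-57) + f = -1*(-57) + 496 = 57 + 496 = 553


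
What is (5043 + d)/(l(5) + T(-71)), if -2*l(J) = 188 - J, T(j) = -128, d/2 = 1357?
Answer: -15514/439 ≈ -35.339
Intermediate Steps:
d = 2714 (d = 2*1357 = 2714)
l(J) = -94 + J/2 (l(J) = -(188 - J)/2 = -94 + J/2)
(5043 + d)/(l(5) + T(-71)) = (5043 + 2714)/((-94 + (½)*5) - 128) = 7757/((-94 + 5/2) - 128) = 7757/(-183/2 - 128) = 7757/(-439/2) = 7757*(-2/439) = -15514/439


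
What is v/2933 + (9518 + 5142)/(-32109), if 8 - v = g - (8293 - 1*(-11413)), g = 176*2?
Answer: 82670954/13453671 ≈ 6.1449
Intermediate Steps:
g = 352
v = 19362 (v = 8 - (352 - (8293 - 1*(-11413))) = 8 - (352 - (8293 + 11413)) = 8 - (352 - 1*19706) = 8 - (352 - 19706) = 8 - 1*(-19354) = 8 + 19354 = 19362)
v/2933 + (9518 + 5142)/(-32109) = 19362/2933 + (9518 + 5142)/(-32109) = 19362*(1/2933) + 14660*(-1/32109) = 2766/419 - 14660/32109 = 82670954/13453671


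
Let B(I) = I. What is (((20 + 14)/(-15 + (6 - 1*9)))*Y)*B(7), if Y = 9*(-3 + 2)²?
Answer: -119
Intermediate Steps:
Y = 9 (Y = 9*(-1)² = 9*1 = 9)
(((20 + 14)/(-15 + (6 - 1*9)))*Y)*B(7) = (((20 + 14)/(-15 + (6 - 1*9)))*9)*7 = ((34/(-15 + (6 - 9)))*9)*7 = ((34/(-15 - 3))*9)*7 = ((34/(-18))*9)*7 = ((34*(-1/18))*9)*7 = -17/9*9*7 = -17*7 = -119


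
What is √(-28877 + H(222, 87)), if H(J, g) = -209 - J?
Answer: 2*I*√7327 ≈ 171.2*I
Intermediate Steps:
√(-28877 + H(222, 87)) = √(-28877 + (-209 - 1*222)) = √(-28877 + (-209 - 222)) = √(-28877 - 431) = √(-29308) = 2*I*√7327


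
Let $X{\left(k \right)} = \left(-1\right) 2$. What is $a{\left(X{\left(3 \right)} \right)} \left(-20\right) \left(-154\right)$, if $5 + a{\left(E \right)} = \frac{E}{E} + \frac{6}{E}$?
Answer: $-21560$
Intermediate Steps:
$X{\left(k \right)} = -2$
$a{\left(E \right)} = -4 + \frac{6}{E}$ ($a{\left(E \right)} = -5 + \left(\frac{E}{E} + \frac{6}{E}\right) = -5 + \left(1 + \frac{6}{E}\right) = -4 + \frac{6}{E}$)
$a{\left(X{\left(3 \right)} \right)} \left(-20\right) \left(-154\right) = \left(-4 + \frac{6}{-2}\right) \left(-20\right) \left(-154\right) = \left(-4 + 6 \left(- \frac{1}{2}\right)\right) \left(-20\right) \left(-154\right) = \left(-4 - 3\right) \left(-20\right) \left(-154\right) = \left(-7\right) \left(-20\right) \left(-154\right) = 140 \left(-154\right) = -21560$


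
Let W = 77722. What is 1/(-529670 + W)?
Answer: -1/451948 ≈ -2.2126e-6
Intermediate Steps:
1/(-529670 + W) = 1/(-529670 + 77722) = 1/(-451948) = -1/451948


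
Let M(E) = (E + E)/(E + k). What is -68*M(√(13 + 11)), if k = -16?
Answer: 408/29 + 544*√6/29 ≈ 60.018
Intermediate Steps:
M(E) = 2*E/(-16 + E) (M(E) = (E + E)/(E - 16) = (2*E)/(-16 + E) = 2*E/(-16 + E))
-68*M(√(13 + 11)) = -136*√(13 + 11)/(-16 + √(13 + 11)) = -136*√24/(-16 + √24) = -136*2*√6/(-16 + 2*√6) = -272*√6/(-16 + 2*√6)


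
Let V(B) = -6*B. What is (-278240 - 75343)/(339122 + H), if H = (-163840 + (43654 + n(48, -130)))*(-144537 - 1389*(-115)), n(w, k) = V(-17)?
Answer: 353583/1824697510 ≈ 0.00019378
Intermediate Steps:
n(w, k) = 102 (n(w, k) = -6*(-17) = 102)
H = -1825036632 (H = (-163840 + (43654 + 102))*(-144537 - 1389*(-115)) = (-163840 + 43756)*(-144537 + 159735) = -120084*15198 = -1825036632)
(-278240 - 75343)/(339122 + H) = (-278240 - 75343)/(339122 - 1825036632) = -353583/(-1824697510) = -353583*(-1/1824697510) = 353583/1824697510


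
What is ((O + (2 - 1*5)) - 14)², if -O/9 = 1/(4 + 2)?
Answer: 1369/4 ≈ 342.25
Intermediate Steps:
O = -3/2 (O = -9/(4 + 2) = -9/6 = -9*⅙ = -3/2 ≈ -1.5000)
((O + (2 - 1*5)) - 14)² = ((-3/2 + (2 - 1*5)) - 14)² = ((-3/2 + (2 - 5)) - 14)² = ((-3/2 - 3) - 14)² = (-9/2 - 14)² = (-37/2)² = 1369/4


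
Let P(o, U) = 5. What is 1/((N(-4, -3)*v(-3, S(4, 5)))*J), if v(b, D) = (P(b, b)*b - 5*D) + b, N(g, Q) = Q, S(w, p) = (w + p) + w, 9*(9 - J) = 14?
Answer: 3/5561 ≈ 0.00053947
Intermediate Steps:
J = 67/9 (J = 9 - ⅑*14 = 9 - 14/9 = 67/9 ≈ 7.4444)
S(w, p) = p + 2*w (S(w, p) = (p + w) + w = p + 2*w)
v(b, D) = -5*D + 6*b (v(b, D) = (5*b - 5*D) + b = (-5*D + 5*b) + b = -5*D + 6*b)
1/((N(-4, -3)*v(-3, S(4, 5)))*J) = 1/(-3*(-5*(5 + 2*4) + 6*(-3))*(67/9)) = 1/(-3*(-5*(5 + 8) - 18)*(67/9)) = 1/(-3*(-5*13 - 18)*(67/9)) = 1/(-3*(-65 - 18)*(67/9)) = 1/(-3*(-83)*(67/9)) = 1/(249*(67/9)) = 1/(5561/3) = 3/5561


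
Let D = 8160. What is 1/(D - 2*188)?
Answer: 1/7784 ≈ 0.00012847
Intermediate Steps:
1/(D - 2*188) = 1/(8160 - 2*188) = 1/(8160 - 376) = 1/7784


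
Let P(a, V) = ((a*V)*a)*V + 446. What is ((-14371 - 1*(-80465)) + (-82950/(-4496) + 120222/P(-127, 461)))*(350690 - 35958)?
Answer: 4453765091009114531167/214044047790 ≈ 2.0808e+10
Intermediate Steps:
P(a, V) = 446 + V²*a² (P(a, V) = ((V*a)*a)*V + 446 = (V*a²)*V + 446 = V²*a² + 446 = 446 + V²*a²)
((-14371 - 1*(-80465)) + (-82950/(-4496) + 120222/P(-127, 461)))*(350690 - 35958) = ((-14371 - 1*(-80465)) + (-82950/(-4496) + 120222/(446 + 461²*(-127)²)))*(350690 - 35958) = ((-14371 + 80465) + (-82950*(-1/4496) + 120222/(446 + 212521*16129)))*314732 = (66094 + (41475/2248 + 120222/(446 + 3427751209)))*314732 = (66094 + (41475/2248 + 120222/3427751655))*314732 = (66094 + (41475/2248 + 120222*(1/3427751655)))*314732 = (66094 + (41475/2248 + 13358/380861295))*314732 = (66094 + 15796252238909/856176191160)*314732 = (56603905430767949/856176191160)*314732 = 4453765091009114531167/214044047790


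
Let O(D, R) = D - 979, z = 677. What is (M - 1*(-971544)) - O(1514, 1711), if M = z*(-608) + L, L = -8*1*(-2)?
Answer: 559409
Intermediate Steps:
O(D, R) = -979 + D
L = 16 (L = -8*(-2) = 16)
M = -411600 (M = 677*(-608) + 16 = -411616 + 16 = -411600)
(M - 1*(-971544)) - O(1514, 1711) = (-411600 - 1*(-971544)) - (-979 + 1514) = (-411600 + 971544) - 1*535 = 559944 - 535 = 559409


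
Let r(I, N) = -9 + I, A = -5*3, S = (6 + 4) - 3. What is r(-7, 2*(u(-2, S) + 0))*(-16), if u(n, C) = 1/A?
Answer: 256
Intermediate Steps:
S = 7 (S = 10 - 3 = 7)
A = -15
u(n, C) = -1/15 (u(n, C) = 1/(-15) = -1/15)
r(-7, 2*(u(-2, S) + 0))*(-16) = (-9 - 7)*(-16) = -16*(-16) = 256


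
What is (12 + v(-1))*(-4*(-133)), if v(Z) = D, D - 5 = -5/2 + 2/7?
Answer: 7866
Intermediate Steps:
D = 39/14 (D = 5 + (-5/2 + 2/7) = 5 - 31/14 = 39/14 ≈ 2.7857)
v(Z) = 39/14
(12 + v(-1))*(-4*(-133)) = (12 + 39/14)*(-4*(-133)) = (207/14)*532 = 7866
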